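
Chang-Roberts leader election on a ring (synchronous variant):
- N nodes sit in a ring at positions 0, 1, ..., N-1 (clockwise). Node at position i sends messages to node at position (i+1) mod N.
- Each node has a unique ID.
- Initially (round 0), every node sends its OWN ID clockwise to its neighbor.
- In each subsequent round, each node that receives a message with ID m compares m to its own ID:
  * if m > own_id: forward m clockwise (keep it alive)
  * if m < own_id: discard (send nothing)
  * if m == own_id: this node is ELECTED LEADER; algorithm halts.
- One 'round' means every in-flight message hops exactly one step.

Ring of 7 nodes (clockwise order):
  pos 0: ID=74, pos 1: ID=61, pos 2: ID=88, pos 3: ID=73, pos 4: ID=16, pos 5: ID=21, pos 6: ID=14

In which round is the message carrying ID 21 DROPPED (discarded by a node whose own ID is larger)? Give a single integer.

Round 1: pos1(id61) recv 74: fwd; pos2(id88) recv 61: drop; pos3(id73) recv 88: fwd; pos4(id16) recv 73: fwd; pos5(id21) recv 16: drop; pos6(id14) recv 21: fwd; pos0(id74) recv 14: drop
Round 2: pos2(id88) recv 74: drop; pos4(id16) recv 88: fwd; pos5(id21) recv 73: fwd; pos0(id74) recv 21: drop
Round 3: pos5(id21) recv 88: fwd; pos6(id14) recv 73: fwd
Round 4: pos6(id14) recv 88: fwd; pos0(id74) recv 73: drop
Round 5: pos0(id74) recv 88: fwd
Round 6: pos1(id61) recv 88: fwd
Round 7: pos2(id88) recv 88: ELECTED
Message ID 21 originates at pos 5; dropped at pos 0 in round 2

Answer: 2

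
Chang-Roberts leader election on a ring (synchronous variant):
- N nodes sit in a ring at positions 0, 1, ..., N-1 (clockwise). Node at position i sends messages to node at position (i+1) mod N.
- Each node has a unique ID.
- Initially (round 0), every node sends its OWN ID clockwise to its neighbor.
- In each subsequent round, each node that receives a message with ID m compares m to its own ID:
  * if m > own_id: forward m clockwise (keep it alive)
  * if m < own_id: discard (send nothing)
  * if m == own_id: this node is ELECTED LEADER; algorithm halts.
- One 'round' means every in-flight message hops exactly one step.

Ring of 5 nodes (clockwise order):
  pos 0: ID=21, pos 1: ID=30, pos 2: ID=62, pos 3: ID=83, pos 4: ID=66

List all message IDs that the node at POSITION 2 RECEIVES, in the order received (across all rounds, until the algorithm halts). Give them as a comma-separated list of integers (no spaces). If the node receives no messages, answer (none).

Answer: 30,66,83

Derivation:
Round 1: pos1(id30) recv 21: drop; pos2(id62) recv 30: drop; pos3(id83) recv 62: drop; pos4(id66) recv 83: fwd; pos0(id21) recv 66: fwd
Round 2: pos0(id21) recv 83: fwd; pos1(id30) recv 66: fwd
Round 3: pos1(id30) recv 83: fwd; pos2(id62) recv 66: fwd
Round 4: pos2(id62) recv 83: fwd; pos3(id83) recv 66: drop
Round 5: pos3(id83) recv 83: ELECTED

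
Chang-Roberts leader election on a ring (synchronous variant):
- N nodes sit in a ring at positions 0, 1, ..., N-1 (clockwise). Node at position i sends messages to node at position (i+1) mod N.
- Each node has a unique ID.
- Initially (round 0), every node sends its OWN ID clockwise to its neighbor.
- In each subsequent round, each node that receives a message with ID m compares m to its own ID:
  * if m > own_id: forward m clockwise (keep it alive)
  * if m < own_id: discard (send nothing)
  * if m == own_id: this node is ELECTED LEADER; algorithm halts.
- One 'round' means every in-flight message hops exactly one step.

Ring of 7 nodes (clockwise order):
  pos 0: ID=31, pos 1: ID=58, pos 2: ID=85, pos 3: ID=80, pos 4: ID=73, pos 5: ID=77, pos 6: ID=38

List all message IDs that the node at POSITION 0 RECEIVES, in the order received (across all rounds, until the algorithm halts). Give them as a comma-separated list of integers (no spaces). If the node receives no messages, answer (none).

Answer: 38,77,80,85

Derivation:
Round 1: pos1(id58) recv 31: drop; pos2(id85) recv 58: drop; pos3(id80) recv 85: fwd; pos4(id73) recv 80: fwd; pos5(id77) recv 73: drop; pos6(id38) recv 77: fwd; pos0(id31) recv 38: fwd
Round 2: pos4(id73) recv 85: fwd; pos5(id77) recv 80: fwd; pos0(id31) recv 77: fwd; pos1(id58) recv 38: drop
Round 3: pos5(id77) recv 85: fwd; pos6(id38) recv 80: fwd; pos1(id58) recv 77: fwd
Round 4: pos6(id38) recv 85: fwd; pos0(id31) recv 80: fwd; pos2(id85) recv 77: drop
Round 5: pos0(id31) recv 85: fwd; pos1(id58) recv 80: fwd
Round 6: pos1(id58) recv 85: fwd; pos2(id85) recv 80: drop
Round 7: pos2(id85) recv 85: ELECTED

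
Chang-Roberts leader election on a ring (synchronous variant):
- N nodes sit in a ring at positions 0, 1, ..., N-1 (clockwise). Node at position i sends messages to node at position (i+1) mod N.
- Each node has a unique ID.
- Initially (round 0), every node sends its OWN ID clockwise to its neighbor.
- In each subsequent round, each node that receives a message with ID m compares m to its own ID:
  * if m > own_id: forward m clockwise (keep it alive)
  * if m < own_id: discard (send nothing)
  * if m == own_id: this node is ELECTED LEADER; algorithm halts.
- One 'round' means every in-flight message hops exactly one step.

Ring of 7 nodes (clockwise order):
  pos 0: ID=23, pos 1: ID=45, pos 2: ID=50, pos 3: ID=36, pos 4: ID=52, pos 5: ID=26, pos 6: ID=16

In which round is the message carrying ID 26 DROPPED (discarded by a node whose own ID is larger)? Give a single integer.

Answer: 3

Derivation:
Round 1: pos1(id45) recv 23: drop; pos2(id50) recv 45: drop; pos3(id36) recv 50: fwd; pos4(id52) recv 36: drop; pos5(id26) recv 52: fwd; pos6(id16) recv 26: fwd; pos0(id23) recv 16: drop
Round 2: pos4(id52) recv 50: drop; pos6(id16) recv 52: fwd; pos0(id23) recv 26: fwd
Round 3: pos0(id23) recv 52: fwd; pos1(id45) recv 26: drop
Round 4: pos1(id45) recv 52: fwd
Round 5: pos2(id50) recv 52: fwd
Round 6: pos3(id36) recv 52: fwd
Round 7: pos4(id52) recv 52: ELECTED
Message ID 26 originates at pos 5; dropped at pos 1 in round 3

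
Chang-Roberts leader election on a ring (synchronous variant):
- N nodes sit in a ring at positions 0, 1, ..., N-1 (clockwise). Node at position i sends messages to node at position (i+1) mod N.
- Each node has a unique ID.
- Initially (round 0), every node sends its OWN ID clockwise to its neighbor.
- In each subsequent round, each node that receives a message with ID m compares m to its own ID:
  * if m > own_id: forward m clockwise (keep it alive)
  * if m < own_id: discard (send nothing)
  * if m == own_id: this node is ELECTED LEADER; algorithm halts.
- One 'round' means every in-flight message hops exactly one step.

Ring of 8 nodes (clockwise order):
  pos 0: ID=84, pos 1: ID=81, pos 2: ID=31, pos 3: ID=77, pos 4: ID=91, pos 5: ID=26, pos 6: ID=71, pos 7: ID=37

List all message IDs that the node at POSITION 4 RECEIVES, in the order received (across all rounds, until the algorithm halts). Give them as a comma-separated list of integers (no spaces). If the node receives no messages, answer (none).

Answer: 77,81,84,91

Derivation:
Round 1: pos1(id81) recv 84: fwd; pos2(id31) recv 81: fwd; pos3(id77) recv 31: drop; pos4(id91) recv 77: drop; pos5(id26) recv 91: fwd; pos6(id71) recv 26: drop; pos7(id37) recv 71: fwd; pos0(id84) recv 37: drop
Round 2: pos2(id31) recv 84: fwd; pos3(id77) recv 81: fwd; pos6(id71) recv 91: fwd; pos0(id84) recv 71: drop
Round 3: pos3(id77) recv 84: fwd; pos4(id91) recv 81: drop; pos7(id37) recv 91: fwd
Round 4: pos4(id91) recv 84: drop; pos0(id84) recv 91: fwd
Round 5: pos1(id81) recv 91: fwd
Round 6: pos2(id31) recv 91: fwd
Round 7: pos3(id77) recv 91: fwd
Round 8: pos4(id91) recv 91: ELECTED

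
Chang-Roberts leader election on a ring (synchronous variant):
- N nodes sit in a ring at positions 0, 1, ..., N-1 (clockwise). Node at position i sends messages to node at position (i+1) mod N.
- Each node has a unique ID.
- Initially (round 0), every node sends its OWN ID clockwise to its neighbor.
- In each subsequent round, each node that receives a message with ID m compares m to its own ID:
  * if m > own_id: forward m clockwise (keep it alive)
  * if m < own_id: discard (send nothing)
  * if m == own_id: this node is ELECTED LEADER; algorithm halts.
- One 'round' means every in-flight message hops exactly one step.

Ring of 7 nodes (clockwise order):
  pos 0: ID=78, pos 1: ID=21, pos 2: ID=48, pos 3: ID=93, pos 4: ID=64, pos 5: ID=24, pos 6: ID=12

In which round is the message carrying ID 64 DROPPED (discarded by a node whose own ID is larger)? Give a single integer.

Answer: 3

Derivation:
Round 1: pos1(id21) recv 78: fwd; pos2(id48) recv 21: drop; pos3(id93) recv 48: drop; pos4(id64) recv 93: fwd; pos5(id24) recv 64: fwd; pos6(id12) recv 24: fwd; pos0(id78) recv 12: drop
Round 2: pos2(id48) recv 78: fwd; pos5(id24) recv 93: fwd; pos6(id12) recv 64: fwd; pos0(id78) recv 24: drop
Round 3: pos3(id93) recv 78: drop; pos6(id12) recv 93: fwd; pos0(id78) recv 64: drop
Round 4: pos0(id78) recv 93: fwd
Round 5: pos1(id21) recv 93: fwd
Round 6: pos2(id48) recv 93: fwd
Round 7: pos3(id93) recv 93: ELECTED
Message ID 64 originates at pos 4; dropped at pos 0 in round 3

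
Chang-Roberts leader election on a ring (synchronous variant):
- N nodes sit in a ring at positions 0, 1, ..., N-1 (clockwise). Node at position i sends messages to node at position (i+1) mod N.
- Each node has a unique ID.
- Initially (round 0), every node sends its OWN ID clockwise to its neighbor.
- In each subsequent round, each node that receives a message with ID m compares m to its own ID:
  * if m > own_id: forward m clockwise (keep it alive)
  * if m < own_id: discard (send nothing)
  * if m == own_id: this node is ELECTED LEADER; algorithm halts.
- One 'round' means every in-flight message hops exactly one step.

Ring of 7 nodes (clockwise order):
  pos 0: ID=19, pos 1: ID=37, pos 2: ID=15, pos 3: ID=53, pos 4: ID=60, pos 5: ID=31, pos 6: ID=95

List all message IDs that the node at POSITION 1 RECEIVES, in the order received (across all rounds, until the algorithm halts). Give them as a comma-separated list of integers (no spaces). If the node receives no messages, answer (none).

Answer: 19,95

Derivation:
Round 1: pos1(id37) recv 19: drop; pos2(id15) recv 37: fwd; pos3(id53) recv 15: drop; pos4(id60) recv 53: drop; pos5(id31) recv 60: fwd; pos6(id95) recv 31: drop; pos0(id19) recv 95: fwd
Round 2: pos3(id53) recv 37: drop; pos6(id95) recv 60: drop; pos1(id37) recv 95: fwd
Round 3: pos2(id15) recv 95: fwd
Round 4: pos3(id53) recv 95: fwd
Round 5: pos4(id60) recv 95: fwd
Round 6: pos5(id31) recv 95: fwd
Round 7: pos6(id95) recv 95: ELECTED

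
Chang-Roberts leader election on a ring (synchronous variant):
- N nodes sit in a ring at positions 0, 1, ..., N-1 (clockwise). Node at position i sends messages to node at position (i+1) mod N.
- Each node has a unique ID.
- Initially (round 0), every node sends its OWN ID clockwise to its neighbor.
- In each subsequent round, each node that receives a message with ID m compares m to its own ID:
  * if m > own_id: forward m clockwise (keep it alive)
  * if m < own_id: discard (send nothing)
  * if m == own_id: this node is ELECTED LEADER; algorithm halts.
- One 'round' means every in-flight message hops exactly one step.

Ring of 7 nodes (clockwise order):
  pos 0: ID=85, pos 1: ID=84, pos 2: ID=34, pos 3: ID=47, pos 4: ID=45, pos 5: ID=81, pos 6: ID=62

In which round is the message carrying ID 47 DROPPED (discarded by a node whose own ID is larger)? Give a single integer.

Round 1: pos1(id84) recv 85: fwd; pos2(id34) recv 84: fwd; pos3(id47) recv 34: drop; pos4(id45) recv 47: fwd; pos5(id81) recv 45: drop; pos6(id62) recv 81: fwd; pos0(id85) recv 62: drop
Round 2: pos2(id34) recv 85: fwd; pos3(id47) recv 84: fwd; pos5(id81) recv 47: drop; pos0(id85) recv 81: drop
Round 3: pos3(id47) recv 85: fwd; pos4(id45) recv 84: fwd
Round 4: pos4(id45) recv 85: fwd; pos5(id81) recv 84: fwd
Round 5: pos5(id81) recv 85: fwd; pos6(id62) recv 84: fwd
Round 6: pos6(id62) recv 85: fwd; pos0(id85) recv 84: drop
Round 7: pos0(id85) recv 85: ELECTED
Message ID 47 originates at pos 3; dropped at pos 5 in round 2

Answer: 2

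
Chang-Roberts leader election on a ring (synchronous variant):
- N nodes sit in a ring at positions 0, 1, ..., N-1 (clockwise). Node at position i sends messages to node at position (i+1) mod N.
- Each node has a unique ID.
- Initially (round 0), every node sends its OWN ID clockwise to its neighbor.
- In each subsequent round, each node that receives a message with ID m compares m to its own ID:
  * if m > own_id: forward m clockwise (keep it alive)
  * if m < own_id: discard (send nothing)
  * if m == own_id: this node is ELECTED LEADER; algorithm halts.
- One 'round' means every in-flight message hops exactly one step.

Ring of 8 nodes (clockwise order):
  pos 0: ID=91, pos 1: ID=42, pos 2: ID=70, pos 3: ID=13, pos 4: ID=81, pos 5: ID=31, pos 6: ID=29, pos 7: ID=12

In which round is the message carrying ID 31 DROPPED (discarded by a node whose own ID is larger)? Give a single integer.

Round 1: pos1(id42) recv 91: fwd; pos2(id70) recv 42: drop; pos3(id13) recv 70: fwd; pos4(id81) recv 13: drop; pos5(id31) recv 81: fwd; pos6(id29) recv 31: fwd; pos7(id12) recv 29: fwd; pos0(id91) recv 12: drop
Round 2: pos2(id70) recv 91: fwd; pos4(id81) recv 70: drop; pos6(id29) recv 81: fwd; pos7(id12) recv 31: fwd; pos0(id91) recv 29: drop
Round 3: pos3(id13) recv 91: fwd; pos7(id12) recv 81: fwd; pos0(id91) recv 31: drop
Round 4: pos4(id81) recv 91: fwd; pos0(id91) recv 81: drop
Round 5: pos5(id31) recv 91: fwd
Round 6: pos6(id29) recv 91: fwd
Round 7: pos7(id12) recv 91: fwd
Round 8: pos0(id91) recv 91: ELECTED
Message ID 31 originates at pos 5; dropped at pos 0 in round 3

Answer: 3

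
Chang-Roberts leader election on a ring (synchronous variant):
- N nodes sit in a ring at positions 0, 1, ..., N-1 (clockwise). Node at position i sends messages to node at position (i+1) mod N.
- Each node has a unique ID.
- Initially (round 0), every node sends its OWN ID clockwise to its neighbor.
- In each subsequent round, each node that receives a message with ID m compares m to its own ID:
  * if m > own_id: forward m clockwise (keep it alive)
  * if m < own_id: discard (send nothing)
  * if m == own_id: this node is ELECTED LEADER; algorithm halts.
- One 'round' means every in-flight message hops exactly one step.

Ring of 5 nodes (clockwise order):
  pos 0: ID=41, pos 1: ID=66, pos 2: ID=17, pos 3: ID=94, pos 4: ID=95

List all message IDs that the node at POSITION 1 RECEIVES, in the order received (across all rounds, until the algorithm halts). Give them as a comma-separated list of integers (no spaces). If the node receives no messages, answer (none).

Answer: 41,95

Derivation:
Round 1: pos1(id66) recv 41: drop; pos2(id17) recv 66: fwd; pos3(id94) recv 17: drop; pos4(id95) recv 94: drop; pos0(id41) recv 95: fwd
Round 2: pos3(id94) recv 66: drop; pos1(id66) recv 95: fwd
Round 3: pos2(id17) recv 95: fwd
Round 4: pos3(id94) recv 95: fwd
Round 5: pos4(id95) recv 95: ELECTED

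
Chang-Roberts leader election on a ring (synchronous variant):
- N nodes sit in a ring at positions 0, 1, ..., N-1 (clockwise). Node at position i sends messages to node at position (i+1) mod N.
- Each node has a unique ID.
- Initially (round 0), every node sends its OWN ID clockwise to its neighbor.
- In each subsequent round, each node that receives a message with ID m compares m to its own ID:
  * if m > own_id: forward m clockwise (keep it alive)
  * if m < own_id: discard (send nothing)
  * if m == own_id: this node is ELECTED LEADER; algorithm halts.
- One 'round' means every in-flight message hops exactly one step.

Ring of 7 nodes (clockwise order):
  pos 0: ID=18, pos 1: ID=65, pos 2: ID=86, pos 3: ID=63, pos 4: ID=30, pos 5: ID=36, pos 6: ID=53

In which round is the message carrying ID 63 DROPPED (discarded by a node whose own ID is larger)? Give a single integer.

Round 1: pos1(id65) recv 18: drop; pos2(id86) recv 65: drop; pos3(id63) recv 86: fwd; pos4(id30) recv 63: fwd; pos5(id36) recv 30: drop; pos6(id53) recv 36: drop; pos0(id18) recv 53: fwd
Round 2: pos4(id30) recv 86: fwd; pos5(id36) recv 63: fwd; pos1(id65) recv 53: drop
Round 3: pos5(id36) recv 86: fwd; pos6(id53) recv 63: fwd
Round 4: pos6(id53) recv 86: fwd; pos0(id18) recv 63: fwd
Round 5: pos0(id18) recv 86: fwd; pos1(id65) recv 63: drop
Round 6: pos1(id65) recv 86: fwd
Round 7: pos2(id86) recv 86: ELECTED
Message ID 63 originates at pos 3; dropped at pos 1 in round 5

Answer: 5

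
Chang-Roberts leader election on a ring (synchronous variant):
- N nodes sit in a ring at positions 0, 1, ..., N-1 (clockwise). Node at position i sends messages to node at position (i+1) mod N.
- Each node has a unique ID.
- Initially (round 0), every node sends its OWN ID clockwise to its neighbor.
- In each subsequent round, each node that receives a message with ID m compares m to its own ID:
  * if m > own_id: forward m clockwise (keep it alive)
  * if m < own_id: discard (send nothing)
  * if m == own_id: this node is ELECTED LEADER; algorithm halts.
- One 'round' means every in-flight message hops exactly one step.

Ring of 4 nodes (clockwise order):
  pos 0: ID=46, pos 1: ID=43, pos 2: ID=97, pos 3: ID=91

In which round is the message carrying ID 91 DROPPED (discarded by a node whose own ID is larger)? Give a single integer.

Answer: 3

Derivation:
Round 1: pos1(id43) recv 46: fwd; pos2(id97) recv 43: drop; pos3(id91) recv 97: fwd; pos0(id46) recv 91: fwd
Round 2: pos2(id97) recv 46: drop; pos0(id46) recv 97: fwd; pos1(id43) recv 91: fwd
Round 3: pos1(id43) recv 97: fwd; pos2(id97) recv 91: drop
Round 4: pos2(id97) recv 97: ELECTED
Message ID 91 originates at pos 3; dropped at pos 2 in round 3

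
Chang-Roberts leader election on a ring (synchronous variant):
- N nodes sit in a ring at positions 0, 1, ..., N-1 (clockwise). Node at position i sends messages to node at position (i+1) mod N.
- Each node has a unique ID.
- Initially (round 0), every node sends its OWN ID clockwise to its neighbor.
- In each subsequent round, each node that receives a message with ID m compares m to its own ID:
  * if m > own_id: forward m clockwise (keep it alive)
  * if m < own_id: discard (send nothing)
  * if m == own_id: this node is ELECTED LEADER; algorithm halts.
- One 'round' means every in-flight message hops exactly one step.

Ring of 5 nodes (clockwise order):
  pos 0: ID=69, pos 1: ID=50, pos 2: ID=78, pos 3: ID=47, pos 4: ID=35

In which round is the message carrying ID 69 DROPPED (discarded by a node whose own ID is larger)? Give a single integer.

Answer: 2

Derivation:
Round 1: pos1(id50) recv 69: fwd; pos2(id78) recv 50: drop; pos3(id47) recv 78: fwd; pos4(id35) recv 47: fwd; pos0(id69) recv 35: drop
Round 2: pos2(id78) recv 69: drop; pos4(id35) recv 78: fwd; pos0(id69) recv 47: drop
Round 3: pos0(id69) recv 78: fwd
Round 4: pos1(id50) recv 78: fwd
Round 5: pos2(id78) recv 78: ELECTED
Message ID 69 originates at pos 0; dropped at pos 2 in round 2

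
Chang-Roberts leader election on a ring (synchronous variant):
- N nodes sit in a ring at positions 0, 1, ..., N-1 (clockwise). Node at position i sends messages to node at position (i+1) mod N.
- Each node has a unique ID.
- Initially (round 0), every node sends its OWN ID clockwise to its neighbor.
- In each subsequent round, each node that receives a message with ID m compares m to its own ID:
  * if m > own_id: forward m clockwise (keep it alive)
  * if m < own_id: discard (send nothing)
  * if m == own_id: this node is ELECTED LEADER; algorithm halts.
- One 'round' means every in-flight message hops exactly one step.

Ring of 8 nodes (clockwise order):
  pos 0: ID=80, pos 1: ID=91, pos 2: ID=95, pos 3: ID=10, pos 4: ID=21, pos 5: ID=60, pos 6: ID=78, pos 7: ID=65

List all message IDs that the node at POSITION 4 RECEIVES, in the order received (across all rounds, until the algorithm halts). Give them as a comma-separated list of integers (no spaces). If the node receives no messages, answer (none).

Answer: 10,95

Derivation:
Round 1: pos1(id91) recv 80: drop; pos2(id95) recv 91: drop; pos3(id10) recv 95: fwd; pos4(id21) recv 10: drop; pos5(id60) recv 21: drop; pos6(id78) recv 60: drop; pos7(id65) recv 78: fwd; pos0(id80) recv 65: drop
Round 2: pos4(id21) recv 95: fwd; pos0(id80) recv 78: drop
Round 3: pos5(id60) recv 95: fwd
Round 4: pos6(id78) recv 95: fwd
Round 5: pos7(id65) recv 95: fwd
Round 6: pos0(id80) recv 95: fwd
Round 7: pos1(id91) recv 95: fwd
Round 8: pos2(id95) recv 95: ELECTED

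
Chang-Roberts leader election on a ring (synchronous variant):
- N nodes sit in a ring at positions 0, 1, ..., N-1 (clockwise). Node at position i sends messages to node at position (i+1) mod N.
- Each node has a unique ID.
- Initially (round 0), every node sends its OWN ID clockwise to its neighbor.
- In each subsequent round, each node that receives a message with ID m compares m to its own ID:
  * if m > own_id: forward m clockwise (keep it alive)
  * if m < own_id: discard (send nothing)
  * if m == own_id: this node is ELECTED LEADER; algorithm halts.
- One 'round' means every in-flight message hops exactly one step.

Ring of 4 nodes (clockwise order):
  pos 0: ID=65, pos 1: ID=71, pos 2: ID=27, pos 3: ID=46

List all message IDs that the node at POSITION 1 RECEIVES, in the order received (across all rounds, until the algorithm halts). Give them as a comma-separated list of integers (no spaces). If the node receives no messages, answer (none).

Answer: 65,71

Derivation:
Round 1: pos1(id71) recv 65: drop; pos2(id27) recv 71: fwd; pos3(id46) recv 27: drop; pos0(id65) recv 46: drop
Round 2: pos3(id46) recv 71: fwd
Round 3: pos0(id65) recv 71: fwd
Round 4: pos1(id71) recv 71: ELECTED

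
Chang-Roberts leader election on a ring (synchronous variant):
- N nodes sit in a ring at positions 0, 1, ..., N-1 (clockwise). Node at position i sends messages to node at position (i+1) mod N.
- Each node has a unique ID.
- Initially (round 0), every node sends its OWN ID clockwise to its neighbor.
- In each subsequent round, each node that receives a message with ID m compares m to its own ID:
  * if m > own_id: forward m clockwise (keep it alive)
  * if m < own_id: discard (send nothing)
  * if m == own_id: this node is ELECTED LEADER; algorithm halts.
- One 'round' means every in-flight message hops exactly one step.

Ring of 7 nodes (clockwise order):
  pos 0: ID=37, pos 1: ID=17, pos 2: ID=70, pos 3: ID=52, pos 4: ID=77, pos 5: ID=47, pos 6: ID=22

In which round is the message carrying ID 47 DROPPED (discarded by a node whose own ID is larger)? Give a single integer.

Round 1: pos1(id17) recv 37: fwd; pos2(id70) recv 17: drop; pos3(id52) recv 70: fwd; pos4(id77) recv 52: drop; pos5(id47) recv 77: fwd; pos6(id22) recv 47: fwd; pos0(id37) recv 22: drop
Round 2: pos2(id70) recv 37: drop; pos4(id77) recv 70: drop; pos6(id22) recv 77: fwd; pos0(id37) recv 47: fwd
Round 3: pos0(id37) recv 77: fwd; pos1(id17) recv 47: fwd
Round 4: pos1(id17) recv 77: fwd; pos2(id70) recv 47: drop
Round 5: pos2(id70) recv 77: fwd
Round 6: pos3(id52) recv 77: fwd
Round 7: pos4(id77) recv 77: ELECTED
Message ID 47 originates at pos 5; dropped at pos 2 in round 4

Answer: 4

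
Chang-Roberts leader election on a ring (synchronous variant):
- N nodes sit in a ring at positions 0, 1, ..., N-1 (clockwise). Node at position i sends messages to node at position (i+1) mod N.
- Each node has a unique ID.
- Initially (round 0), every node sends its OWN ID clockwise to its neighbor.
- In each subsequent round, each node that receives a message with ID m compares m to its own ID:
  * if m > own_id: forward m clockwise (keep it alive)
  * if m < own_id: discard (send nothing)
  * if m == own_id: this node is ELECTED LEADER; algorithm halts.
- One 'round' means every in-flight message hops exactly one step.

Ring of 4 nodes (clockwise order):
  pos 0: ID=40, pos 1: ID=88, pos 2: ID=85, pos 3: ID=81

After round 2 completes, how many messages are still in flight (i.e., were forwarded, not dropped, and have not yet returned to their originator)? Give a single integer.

Round 1: pos1(id88) recv 40: drop; pos2(id85) recv 88: fwd; pos3(id81) recv 85: fwd; pos0(id40) recv 81: fwd
Round 2: pos3(id81) recv 88: fwd; pos0(id40) recv 85: fwd; pos1(id88) recv 81: drop
After round 2: 2 messages still in flight

Answer: 2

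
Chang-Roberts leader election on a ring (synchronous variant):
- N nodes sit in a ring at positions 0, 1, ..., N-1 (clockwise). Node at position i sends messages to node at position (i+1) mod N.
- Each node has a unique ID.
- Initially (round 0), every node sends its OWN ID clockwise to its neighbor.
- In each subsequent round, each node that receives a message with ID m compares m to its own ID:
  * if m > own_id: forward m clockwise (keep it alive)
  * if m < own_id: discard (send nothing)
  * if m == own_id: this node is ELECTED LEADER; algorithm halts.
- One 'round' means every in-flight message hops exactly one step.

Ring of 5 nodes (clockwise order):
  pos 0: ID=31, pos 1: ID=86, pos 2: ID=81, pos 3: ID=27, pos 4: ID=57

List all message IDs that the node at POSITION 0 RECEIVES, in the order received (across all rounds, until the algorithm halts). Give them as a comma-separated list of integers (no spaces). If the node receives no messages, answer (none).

Answer: 57,81,86

Derivation:
Round 1: pos1(id86) recv 31: drop; pos2(id81) recv 86: fwd; pos3(id27) recv 81: fwd; pos4(id57) recv 27: drop; pos0(id31) recv 57: fwd
Round 2: pos3(id27) recv 86: fwd; pos4(id57) recv 81: fwd; pos1(id86) recv 57: drop
Round 3: pos4(id57) recv 86: fwd; pos0(id31) recv 81: fwd
Round 4: pos0(id31) recv 86: fwd; pos1(id86) recv 81: drop
Round 5: pos1(id86) recv 86: ELECTED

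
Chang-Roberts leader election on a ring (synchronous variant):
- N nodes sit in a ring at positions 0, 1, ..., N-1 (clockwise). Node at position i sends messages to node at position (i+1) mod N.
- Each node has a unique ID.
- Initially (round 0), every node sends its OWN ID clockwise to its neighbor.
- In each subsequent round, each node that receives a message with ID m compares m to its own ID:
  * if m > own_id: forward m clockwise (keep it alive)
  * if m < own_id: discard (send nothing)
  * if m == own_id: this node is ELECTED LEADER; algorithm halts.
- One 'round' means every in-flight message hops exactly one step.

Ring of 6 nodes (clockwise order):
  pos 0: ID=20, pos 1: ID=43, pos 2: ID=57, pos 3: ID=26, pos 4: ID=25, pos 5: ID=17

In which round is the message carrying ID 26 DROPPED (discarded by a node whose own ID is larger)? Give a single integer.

Answer: 4

Derivation:
Round 1: pos1(id43) recv 20: drop; pos2(id57) recv 43: drop; pos3(id26) recv 57: fwd; pos4(id25) recv 26: fwd; pos5(id17) recv 25: fwd; pos0(id20) recv 17: drop
Round 2: pos4(id25) recv 57: fwd; pos5(id17) recv 26: fwd; pos0(id20) recv 25: fwd
Round 3: pos5(id17) recv 57: fwd; pos0(id20) recv 26: fwd; pos1(id43) recv 25: drop
Round 4: pos0(id20) recv 57: fwd; pos1(id43) recv 26: drop
Round 5: pos1(id43) recv 57: fwd
Round 6: pos2(id57) recv 57: ELECTED
Message ID 26 originates at pos 3; dropped at pos 1 in round 4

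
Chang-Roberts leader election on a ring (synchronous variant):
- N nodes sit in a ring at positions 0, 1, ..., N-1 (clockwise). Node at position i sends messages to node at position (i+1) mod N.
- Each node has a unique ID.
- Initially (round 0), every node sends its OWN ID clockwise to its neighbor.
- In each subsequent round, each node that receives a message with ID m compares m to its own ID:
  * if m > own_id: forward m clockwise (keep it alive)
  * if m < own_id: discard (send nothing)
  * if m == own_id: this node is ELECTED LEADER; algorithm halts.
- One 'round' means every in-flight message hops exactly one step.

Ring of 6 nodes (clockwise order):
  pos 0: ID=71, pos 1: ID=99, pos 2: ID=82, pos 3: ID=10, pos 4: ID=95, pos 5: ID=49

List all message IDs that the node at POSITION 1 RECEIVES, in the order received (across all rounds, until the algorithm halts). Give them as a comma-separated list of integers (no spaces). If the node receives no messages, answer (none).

Round 1: pos1(id99) recv 71: drop; pos2(id82) recv 99: fwd; pos3(id10) recv 82: fwd; pos4(id95) recv 10: drop; pos5(id49) recv 95: fwd; pos0(id71) recv 49: drop
Round 2: pos3(id10) recv 99: fwd; pos4(id95) recv 82: drop; pos0(id71) recv 95: fwd
Round 3: pos4(id95) recv 99: fwd; pos1(id99) recv 95: drop
Round 4: pos5(id49) recv 99: fwd
Round 5: pos0(id71) recv 99: fwd
Round 6: pos1(id99) recv 99: ELECTED

Answer: 71,95,99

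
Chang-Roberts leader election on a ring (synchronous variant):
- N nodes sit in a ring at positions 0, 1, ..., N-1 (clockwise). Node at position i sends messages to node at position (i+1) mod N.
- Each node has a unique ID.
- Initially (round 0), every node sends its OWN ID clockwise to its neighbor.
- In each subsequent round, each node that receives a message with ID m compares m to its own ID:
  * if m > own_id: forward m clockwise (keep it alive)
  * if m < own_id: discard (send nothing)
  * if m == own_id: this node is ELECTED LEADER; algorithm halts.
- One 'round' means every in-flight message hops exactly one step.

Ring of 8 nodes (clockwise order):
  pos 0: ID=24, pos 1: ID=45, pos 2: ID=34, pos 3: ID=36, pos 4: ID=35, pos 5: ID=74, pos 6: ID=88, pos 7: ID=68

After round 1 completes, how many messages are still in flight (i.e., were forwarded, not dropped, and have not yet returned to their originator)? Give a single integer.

Answer: 4

Derivation:
Round 1: pos1(id45) recv 24: drop; pos2(id34) recv 45: fwd; pos3(id36) recv 34: drop; pos4(id35) recv 36: fwd; pos5(id74) recv 35: drop; pos6(id88) recv 74: drop; pos7(id68) recv 88: fwd; pos0(id24) recv 68: fwd
After round 1: 4 messages still in flight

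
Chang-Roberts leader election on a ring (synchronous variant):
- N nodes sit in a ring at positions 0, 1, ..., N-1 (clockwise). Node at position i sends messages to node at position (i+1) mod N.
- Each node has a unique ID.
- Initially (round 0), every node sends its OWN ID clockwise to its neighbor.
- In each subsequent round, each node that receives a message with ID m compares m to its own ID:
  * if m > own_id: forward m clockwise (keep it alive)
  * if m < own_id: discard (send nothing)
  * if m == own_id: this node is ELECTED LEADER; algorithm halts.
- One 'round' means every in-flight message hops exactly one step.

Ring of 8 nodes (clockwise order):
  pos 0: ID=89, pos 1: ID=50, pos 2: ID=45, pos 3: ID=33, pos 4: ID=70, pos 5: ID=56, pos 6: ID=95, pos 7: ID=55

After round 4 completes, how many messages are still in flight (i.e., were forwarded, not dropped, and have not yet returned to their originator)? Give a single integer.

Answer: 2

Derivation:
Round 1: pos1(id50) recv 89: fwd; pos2(id45) recv 50: fwd; pos3(id33) recv 45: fwd; pos4(id70) recv 33: drop; pos5(id56) recv 70: fwd; pos6(id95) recv 56: drop; pos7(id55) recv 95: fwd; pos0(id89) recv 55: drop
Round 2: pos2(id45) recv 89: fwd; pos3(id33) recv 50: fwd; pos4(id70) recv 45: drop; pos6(id95) recv 70: drop; pos0(id89) recv 95: fwd
Round 3: pos3(id33) recv 89: fwd; pos4(id70) recv 50: drop; pos1(id50) recv 95: fwd
Round 4: pos4(id70) recv 89: fwd; pos2(id45) recv 95: fwd
After round 4: 2 messages still in flight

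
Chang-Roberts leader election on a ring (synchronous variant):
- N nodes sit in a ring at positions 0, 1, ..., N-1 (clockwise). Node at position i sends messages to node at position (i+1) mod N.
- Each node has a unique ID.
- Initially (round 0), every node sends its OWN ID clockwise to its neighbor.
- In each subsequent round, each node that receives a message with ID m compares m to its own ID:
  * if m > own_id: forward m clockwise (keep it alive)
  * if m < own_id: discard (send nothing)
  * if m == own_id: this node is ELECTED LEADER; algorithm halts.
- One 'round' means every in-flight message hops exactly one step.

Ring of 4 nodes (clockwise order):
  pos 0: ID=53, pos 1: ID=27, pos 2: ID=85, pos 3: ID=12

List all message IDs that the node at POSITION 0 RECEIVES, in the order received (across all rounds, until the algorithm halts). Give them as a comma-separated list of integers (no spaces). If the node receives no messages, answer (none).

Round 1: pos1(id27) recv 53: fwd; pos2(id85) recv 27: drop; pos3(id12) recv 85: fwd; pos0(id53) recv 12: drop
Round 2: pos2(id85) recv 53: drop; pos0(id53) recv 85: fwd
Round 3: pos1(id27) recv 85: fwd
Round 4: pos2(id85) recv 85: ELECTED

Answer: 12,85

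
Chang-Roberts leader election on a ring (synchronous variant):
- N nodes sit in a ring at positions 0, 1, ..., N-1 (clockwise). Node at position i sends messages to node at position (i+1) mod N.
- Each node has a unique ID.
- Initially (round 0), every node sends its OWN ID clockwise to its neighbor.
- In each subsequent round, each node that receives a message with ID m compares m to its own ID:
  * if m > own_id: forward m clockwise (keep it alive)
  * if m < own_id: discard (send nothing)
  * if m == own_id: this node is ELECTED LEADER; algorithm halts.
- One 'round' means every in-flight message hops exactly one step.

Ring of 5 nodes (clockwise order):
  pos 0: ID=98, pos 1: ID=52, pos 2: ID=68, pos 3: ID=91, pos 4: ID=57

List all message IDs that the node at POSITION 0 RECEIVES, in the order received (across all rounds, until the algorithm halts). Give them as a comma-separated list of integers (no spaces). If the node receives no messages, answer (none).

Answer: 57,91,98

Derivation:
Round 1: pos1(id52) recv 98: fwd; pos2(id68) recv 52: drop; pos3(id91) recv 68: drop; pos4(id57) recv 91: fwd; pos0(id98) recv 57: drop
Round 2: pos2(id68) recv 98: fwd; pos0(id98) recv 91: drop
Round 3: pos3(id91) recv 98: fwd
Round 4: pos4(id57) recv 98: fwd
Round 5: pos0(id98) recv 98: ELECTED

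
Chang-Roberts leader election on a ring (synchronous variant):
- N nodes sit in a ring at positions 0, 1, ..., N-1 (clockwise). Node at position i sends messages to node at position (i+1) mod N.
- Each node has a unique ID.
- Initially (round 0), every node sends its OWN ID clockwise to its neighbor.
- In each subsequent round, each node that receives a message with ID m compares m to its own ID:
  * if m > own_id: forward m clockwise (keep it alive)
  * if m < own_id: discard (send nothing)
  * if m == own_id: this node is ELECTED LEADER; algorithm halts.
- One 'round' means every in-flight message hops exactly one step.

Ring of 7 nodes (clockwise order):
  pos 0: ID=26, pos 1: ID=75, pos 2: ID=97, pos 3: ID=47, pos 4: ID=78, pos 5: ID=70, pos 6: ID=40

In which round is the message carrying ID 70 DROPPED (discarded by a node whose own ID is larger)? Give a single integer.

Answer: 3

Derivation:
Round 1: pos1(id75) recv 26: drop; pos2(id97) recv 75: drop; pos3(id47) recv 97: fwd; pos4(id78) recv 47: drop; pos5(id70) recv 78: fwd; pos6(id40) recv 70: fwd; pos0(id26) recv 40: fwd
Round 2: pos4(id78) recv 97: fwd; pos6(id40) recv 78: fwd; pos0(id26) recv 70: fwd; pos1(id75) recv 40: drop
Round 3: pos5(id70) recv 97: fwd; pos0(id26) recv 78: fwd; pos1(id75) recv 70: drop
Round 4: pos6(id40) recv 97: fwd; pos1(id75) recv 78: fwd
Round 5: pos0(id26) recv 97: fwd; pos2(id97) recv 78: drop
Round 6: pos1(id75) recv 97: fwd
Round 7: pos2(id97) recv 97: ELECTED
Message ID 70 originates at pos 5; dropped at pos 1 in round 3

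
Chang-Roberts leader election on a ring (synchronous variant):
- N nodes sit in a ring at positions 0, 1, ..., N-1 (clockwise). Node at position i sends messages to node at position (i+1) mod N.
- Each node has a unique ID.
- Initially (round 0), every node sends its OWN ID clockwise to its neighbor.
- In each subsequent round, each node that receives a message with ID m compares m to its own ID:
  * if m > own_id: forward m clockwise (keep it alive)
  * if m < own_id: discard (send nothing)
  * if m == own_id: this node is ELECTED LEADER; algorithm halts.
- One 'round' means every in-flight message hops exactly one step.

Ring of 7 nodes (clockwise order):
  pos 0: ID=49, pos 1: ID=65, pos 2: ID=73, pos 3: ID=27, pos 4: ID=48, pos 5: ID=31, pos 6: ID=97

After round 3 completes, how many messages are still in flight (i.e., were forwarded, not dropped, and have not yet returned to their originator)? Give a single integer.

Answer: 2

Derivation:
Round 1: pos1(id65) recv 49: drop; pos2(id73) recv 65: drop; pos3(id27) recv 73: fwd; pos4(id48) recv 27: drop; pos5(id31) recv 48: fwd; pos6(id97) recv 31: drop; pos0(id49) recv 97: fwd
Round 2: pos4(id48) recv 73: fwd; pos6(id97) recv 48: drop; pos1(id65) recv 97: fwd
Round 3: pos5(id31) recv 73: fwd; pos2(id73) recv 97: fwd
After round 3: 2 messages still in flight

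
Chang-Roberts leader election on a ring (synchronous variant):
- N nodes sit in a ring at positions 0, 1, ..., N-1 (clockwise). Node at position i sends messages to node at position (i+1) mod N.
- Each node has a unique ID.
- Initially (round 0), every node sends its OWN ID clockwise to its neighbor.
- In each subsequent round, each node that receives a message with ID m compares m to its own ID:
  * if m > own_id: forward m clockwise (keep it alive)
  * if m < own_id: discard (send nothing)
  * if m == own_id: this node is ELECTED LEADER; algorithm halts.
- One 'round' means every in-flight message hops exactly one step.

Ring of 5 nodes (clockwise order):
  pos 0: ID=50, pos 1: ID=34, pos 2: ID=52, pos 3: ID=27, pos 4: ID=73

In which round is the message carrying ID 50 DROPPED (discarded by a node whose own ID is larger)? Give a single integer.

Round 1: pos1(id34) recv 50: fwd; pos2(id52) recv 34: drop; pos3(id27) recv 52: fwd; pos4(id73) recv 27: drop; pos0(id50) recv 73: fwd
Round 2: pos2(id52) recv 50: drop; pos4(id73) recv 52: drop; pos1(id34) recv 73: fwd
Round 3: pos2(id52) recv 73: fwd
Round 4: pos3(id27) recv 73: fwd
Round 5: pos4(id73) recv 73: ELECTED
Message ID 50 originates at pos 0; dropped at pos 2 in round 2

Answer: 2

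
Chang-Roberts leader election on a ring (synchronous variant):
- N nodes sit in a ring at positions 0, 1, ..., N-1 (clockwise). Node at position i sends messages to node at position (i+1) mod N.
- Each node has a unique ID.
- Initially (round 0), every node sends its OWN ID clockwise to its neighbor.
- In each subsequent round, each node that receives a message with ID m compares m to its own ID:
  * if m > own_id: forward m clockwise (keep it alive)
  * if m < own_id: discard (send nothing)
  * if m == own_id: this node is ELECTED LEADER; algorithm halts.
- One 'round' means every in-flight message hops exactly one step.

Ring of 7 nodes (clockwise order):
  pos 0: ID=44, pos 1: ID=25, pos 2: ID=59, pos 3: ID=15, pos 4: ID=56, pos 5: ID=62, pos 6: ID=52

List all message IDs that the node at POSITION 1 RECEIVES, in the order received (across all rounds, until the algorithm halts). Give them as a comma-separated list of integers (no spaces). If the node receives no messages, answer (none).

Answer: 44,52,62

Derivation:
Round 1: pos1(id25) recv 44: fwd; pos2(id59) recv 25: drop; pos3(id15) recv 59: fwd; pos4(id56) recv 15: drop; pos5(id62) recv 56: drop; pos6(id52) recv 62: fwd; pos0(id44) recv 52: fwd
Round 2: pos2(id59) recv 44: drop; pos4(id56) recv 59: fwd; pos0(id44) recv 62: fwd; pos1(id25) recv 52: fwd
Round 3: pos5(id62) recv 59: drop; pos1(id25) recv 62: fwd; pos2(id59) recv 52: drop
Round 4: pos2(id59) recv 62: fwd
Round 5: pos3(id15) recv 62: fwd
Round 6: pos4(id56) recv 62: fwd
Round 7: pos5(id62) recv 62: ELECTED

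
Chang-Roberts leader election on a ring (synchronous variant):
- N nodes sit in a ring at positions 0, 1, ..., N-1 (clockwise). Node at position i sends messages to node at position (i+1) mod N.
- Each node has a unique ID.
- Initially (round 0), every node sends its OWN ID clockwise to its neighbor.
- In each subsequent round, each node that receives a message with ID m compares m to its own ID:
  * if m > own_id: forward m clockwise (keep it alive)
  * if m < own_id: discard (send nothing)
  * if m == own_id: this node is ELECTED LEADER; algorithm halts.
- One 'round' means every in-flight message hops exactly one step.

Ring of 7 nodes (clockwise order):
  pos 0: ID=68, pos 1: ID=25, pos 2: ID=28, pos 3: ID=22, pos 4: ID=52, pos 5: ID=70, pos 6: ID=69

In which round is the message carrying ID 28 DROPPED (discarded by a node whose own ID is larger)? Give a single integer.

Round 1: pos1(id25) recv 68: fwd; pos2(id28) recv 25: drop; pos3(id22) recv 28: fwd; pos4(id52) recv 22: drop; pos5(id70) recv 52: drop; pos6(id69) recv 70: fwd; pos0(id68) recv 69: fwd
Round 2: pos2(id28) recv 68: fwd; pos4(id52) recv 28: drop; pos0(id68) recv 70: fwd; pos1(id25) recv 69: fwd
Round 3: pos3(id22) recv 68: fwd; pos1(id25) recv 70: fwd; pos2(id28) recv 69: fwd
Round 4: pos4(id52) recv 68: fwd; pos2(id28) recv 70: fwd; pos3(id22) recv 69: fwd
Round 5: pos5(id70) recv 68: drop; pos3(id22) recv 70: fwd; pos4(id52) recv 69: fwd
Round 6: pos4(id52) recv 70: fwd; pos5(id70) recv 69: drop
Round 7: pos5(id70) recv 70: ELECTED
Message ID 28 originates at pos 2; dropped at pos 4 in round 2

Answer: 2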